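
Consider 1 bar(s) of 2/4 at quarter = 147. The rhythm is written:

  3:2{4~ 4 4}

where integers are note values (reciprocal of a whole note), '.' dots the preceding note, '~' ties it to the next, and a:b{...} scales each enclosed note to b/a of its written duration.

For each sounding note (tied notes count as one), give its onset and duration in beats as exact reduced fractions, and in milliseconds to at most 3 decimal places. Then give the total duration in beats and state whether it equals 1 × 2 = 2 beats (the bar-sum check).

1) 0.0ms=0b +544.218ms=4/3b
2) 544.218ms=4/3b +272.109ms=2/3b
Σ=2b of 2 (147bpm 2/4) — PASS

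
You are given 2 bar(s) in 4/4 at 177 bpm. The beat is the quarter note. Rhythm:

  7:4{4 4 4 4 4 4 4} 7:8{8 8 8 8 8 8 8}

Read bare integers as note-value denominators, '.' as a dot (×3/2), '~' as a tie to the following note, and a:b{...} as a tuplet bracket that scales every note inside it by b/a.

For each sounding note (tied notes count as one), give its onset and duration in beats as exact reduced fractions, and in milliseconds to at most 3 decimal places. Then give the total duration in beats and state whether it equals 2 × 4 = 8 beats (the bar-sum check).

1) 0.0ms=0b +193.705ms=4/7b
2) 193.705ms=4/7b +193.705ms=4/7b
3) 387.409ms=8/7b +193.705ms=4/7b
4) 581.114ms=12/7b +193.705ms=4/7b
5) 774.818ms=16/7b +193.705ms=4/7b
6) 968.523ms=20/7b +193.705ms=4/7b
7) 1162.228ms=24/7b +193.705ms=4/7b
8) 1355.932ms=4b +193.705ms=4/7b
9) 1549.637ms=32/7b +193.705ms=4/7b
10) 1743.341ms=36/7b +193.705ms=4/7b
11) 1937.046ms=40/7b +193.705ms=4/7b
12) 2130.751ms=44/7b +193.705ms=4/7b
13) 2324.455ms=48/7b +193.705ms=4/7b
14) 2518.16ms=52/7b +193.705ms=4/7b
Σ=8b of 8 (177bpm 4/4) — PASS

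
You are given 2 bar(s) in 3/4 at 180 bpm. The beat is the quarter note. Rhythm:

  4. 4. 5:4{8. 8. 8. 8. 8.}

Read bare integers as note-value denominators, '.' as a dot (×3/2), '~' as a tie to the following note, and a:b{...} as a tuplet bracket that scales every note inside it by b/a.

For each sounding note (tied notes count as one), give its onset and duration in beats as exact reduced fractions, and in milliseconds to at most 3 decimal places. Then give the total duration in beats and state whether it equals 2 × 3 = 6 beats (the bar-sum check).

1) 0.0ms=0b +500.0ms=3/2b
2) 500.0ms=3/2b +500.0ms=3/2b
3) 1000.0ms=3b +200.0ms=3/5b
4) 1200.0ms=18/5b +200.0ms=3/5b
5) 1400.0ms=21/5b +200.0ms=3/5b
6) 1600.0ms=24/5b +200.0ms=3/5b
7) 1800.0ms=27/5b +200.0ms=3/5b
Σ=6b of 6 (180bpm 3/4) — PASS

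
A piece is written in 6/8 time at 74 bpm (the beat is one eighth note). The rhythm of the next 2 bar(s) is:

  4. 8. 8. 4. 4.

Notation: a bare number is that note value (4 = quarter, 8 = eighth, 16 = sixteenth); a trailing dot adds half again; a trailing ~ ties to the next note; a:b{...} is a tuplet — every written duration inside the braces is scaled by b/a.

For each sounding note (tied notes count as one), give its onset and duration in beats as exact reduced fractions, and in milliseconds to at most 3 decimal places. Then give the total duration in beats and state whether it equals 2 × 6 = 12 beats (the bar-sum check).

1) 0.0ms=0b +2432.432ms=3b
2) 2432.432ms=3b +1216.216ms=3/2b
3) 3648.649ms=9/2b +1216.216ms=3/2b
4) 4864.865ms=6b +2432.432ms=3b
5) 7297.297ms=9b +2432.432ms=3b
Σ=12b of 12 (74bpm 6/8) — PASS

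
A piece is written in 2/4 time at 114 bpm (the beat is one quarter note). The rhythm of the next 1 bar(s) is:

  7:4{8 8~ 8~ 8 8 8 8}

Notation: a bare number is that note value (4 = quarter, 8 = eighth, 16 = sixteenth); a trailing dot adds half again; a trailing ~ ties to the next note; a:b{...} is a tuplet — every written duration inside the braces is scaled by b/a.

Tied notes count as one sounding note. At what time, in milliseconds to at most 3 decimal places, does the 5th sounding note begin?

1. 0.0ms @ 0 + 150.376ms (2/7)
2. 150.376ms @ 2/7 + 451.128ms (6/7)
3. 601.504ms @ 8/7 + 150.376ms (2/7)
4. 751.88ms @ 10/7 + 150.376ms (2/7)
5. 902.256ms @ 12/7 + 150.376ms (2/7)

note 5 onset = 12/7b = 902.256ms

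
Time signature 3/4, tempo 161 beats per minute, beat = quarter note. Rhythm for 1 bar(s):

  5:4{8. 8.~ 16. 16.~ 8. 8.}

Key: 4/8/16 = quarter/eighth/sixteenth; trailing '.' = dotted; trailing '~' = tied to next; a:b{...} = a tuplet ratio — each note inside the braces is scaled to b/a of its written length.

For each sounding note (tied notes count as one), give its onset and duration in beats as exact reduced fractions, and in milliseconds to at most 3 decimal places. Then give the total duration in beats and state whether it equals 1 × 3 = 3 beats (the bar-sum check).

1) 0.0ms=0b +223.602ms=3/5b
2) 223.602ms=3/5b +335.404ms=9/10b
3) 559.006ms=3/2b +335.404ms=9/10b
4) 894.41ms=12/5b +223.602ms=3/5b
Σ=3b of 3 (161bpm 3/4) — PASS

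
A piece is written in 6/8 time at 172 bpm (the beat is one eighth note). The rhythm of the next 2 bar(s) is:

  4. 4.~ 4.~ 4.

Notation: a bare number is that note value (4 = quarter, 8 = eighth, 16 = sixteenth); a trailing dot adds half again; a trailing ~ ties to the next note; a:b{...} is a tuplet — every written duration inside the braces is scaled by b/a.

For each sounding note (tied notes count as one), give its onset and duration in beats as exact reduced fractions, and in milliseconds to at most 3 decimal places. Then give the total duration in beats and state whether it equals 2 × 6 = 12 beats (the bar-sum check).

1) 0.0ms=0b +1046.512ms=3b
2) 1046.512ms=3b +3139.535ms=9b
Σ=12b of 12 (172bpm 6/8) — PASS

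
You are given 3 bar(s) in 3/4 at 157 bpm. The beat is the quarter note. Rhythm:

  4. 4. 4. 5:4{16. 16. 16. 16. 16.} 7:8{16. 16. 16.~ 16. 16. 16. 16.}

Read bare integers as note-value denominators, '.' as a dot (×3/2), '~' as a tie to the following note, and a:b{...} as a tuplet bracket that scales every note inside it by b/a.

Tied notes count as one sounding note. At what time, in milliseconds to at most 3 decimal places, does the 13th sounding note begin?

1. 0.0ms @ 0 + 573.248ms (3/2)
2. 573.248ms @ 3/2 + 573.248ms (3/2)
3. 1146.497ms @ 3 + 573.248ms (3/2)
4. 1719.745ms @ 9/2 + 114.65ms (3/10)
5. 1834.395ms @ 24/5 + 114.65ms (3/10)
6. 1949.045ms @ 51/10 + 114.65ms (3/10)
7. 2063.694ms @ 27/5 + 114.65ms (3/10)
8. 2178.344ms @ 57/10 + 114.65ms (3/10)
9. 2292.994ms @ 6 + 163.785ms (3/7)
10. 2456.779ms @ 45/7 + 163.785ms (3/7)
11. 2620.564ms @ 48/7 + 327.571ms (6/7)
12. 2948.135ms @ 54/7 + 163.785ms (3/7)
13. 3111.92ms @ 57/7 + 163.785ms (3/7)
14. 3275.705ms @ 60/7 + 163.785ms (3/7)

note 13 onset = 57/7b = 3111.92ms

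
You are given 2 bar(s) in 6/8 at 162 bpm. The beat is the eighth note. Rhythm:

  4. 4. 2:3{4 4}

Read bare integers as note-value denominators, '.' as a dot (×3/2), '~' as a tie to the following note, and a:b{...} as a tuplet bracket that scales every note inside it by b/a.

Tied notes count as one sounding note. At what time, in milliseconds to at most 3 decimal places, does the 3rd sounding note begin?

note 3 onset = 6b = 2222.222ms

1. 0.0ms @ 0 + 1111.111ms (3)
2. 1111.111ms @ 3 + 1111.111ms (3)
3. 2222.222ms @ 6 + 1111.111ms (3)
4. 3333.333ms @ 9 + 1111.111ms (3)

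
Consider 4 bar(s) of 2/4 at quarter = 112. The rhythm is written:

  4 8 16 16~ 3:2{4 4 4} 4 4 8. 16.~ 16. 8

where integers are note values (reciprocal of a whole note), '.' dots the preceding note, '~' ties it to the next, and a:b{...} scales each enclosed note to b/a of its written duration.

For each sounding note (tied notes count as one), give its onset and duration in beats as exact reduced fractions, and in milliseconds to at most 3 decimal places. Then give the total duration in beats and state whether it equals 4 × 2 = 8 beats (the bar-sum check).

1) 0.0ms=0b +535.714ms=1b
2) 535.714ms=1b +267.857ms=1/2b
3) 803.571ms=3/2b +133.929ms=1/4b
4) 937.5ms=7/4b +491.071ms=11/12b
5) 1428.571ms=8/3b +357.143ms=2/3b
6) 1785.714ms=10/3b +357.143ms=2/3b
7) 2142.857ms=4b +535.714ms=1b
8) 2678.571ms=5b +535.714ms=1b
9) 3214.286ms=6b +401.786ms=3/4b
10) 3616.071ms=27/4b +401.786ms=3/4b
11) 4017.857ms=15/2b +267.857ms=1/2b
Σ=8b of 8 (112bpm 2/4) — PASS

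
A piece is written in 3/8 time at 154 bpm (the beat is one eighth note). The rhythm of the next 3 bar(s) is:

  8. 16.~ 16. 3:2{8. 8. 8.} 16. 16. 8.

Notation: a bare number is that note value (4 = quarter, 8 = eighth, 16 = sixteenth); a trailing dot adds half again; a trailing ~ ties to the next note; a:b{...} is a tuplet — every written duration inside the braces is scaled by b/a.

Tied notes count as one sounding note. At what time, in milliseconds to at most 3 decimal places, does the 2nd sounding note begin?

note 2 onset = 3/2b = 584.416ms

1. 0.0ms @ 0 + 584.416ms (3/2)
2. 584.416ms @ 3/2 + 584.416ms (3/2)
3. 1168.831ms @ 3 + 389.61ms (1)
4. 1558.442ms @ 4 + 389.61ms (1)
5. 1948.052ms @ 5 + 389.61ms (1)
6. 2337.662ms @ 6 + 292.208ms (3/4)
7. 2629.87ms @ 27/4 + 292.208ms (3/4)
8. 2922.078ms @ 15/2 + 584.416ms (3/2)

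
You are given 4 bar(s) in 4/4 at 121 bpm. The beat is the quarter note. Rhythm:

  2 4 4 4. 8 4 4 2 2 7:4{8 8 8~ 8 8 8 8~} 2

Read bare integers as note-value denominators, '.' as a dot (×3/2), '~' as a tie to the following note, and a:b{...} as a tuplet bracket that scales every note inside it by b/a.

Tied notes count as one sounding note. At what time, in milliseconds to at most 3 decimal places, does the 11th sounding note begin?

note 11 onset = 86/7b = 6092.09ms

1. 0.0ms @ 0 + 991.736ms (2)
2. 991.736ms @ 2 + 495.868ms (1)
3. 1487.603ms @ 3 + 495.868ms (1)
4. 1983.471ms @ 4 + 743.802ms (3/2)
5. 2727.273ms @ 11/2 + 247.934ms (1/2)
6. 2975.207ms @ 6 + 495.868ms (1)
7. 3471.074ms @ 7 + 495.868ms (1)
8. 3966.942ms @ 8 + 991.736ms (2)
9. 4958.678ms @ 10 + 991.736ms (2)
10. 5950.413ms @ 12 + 141.677ms (2/7)
11. 6092.09ms @ 86/7 + 141.677ms (2/7)
12. 6233.766ms @ 88/7 + 283.353ms (4/7)
13. 6517.119ms @ 92/7 + 141.677ms (2/7)
14. 6658.796ms @ 94/7 + 141.677ms (2/7)
15. 6800.472ms @ 96/7 + 1133.412ms (16/7)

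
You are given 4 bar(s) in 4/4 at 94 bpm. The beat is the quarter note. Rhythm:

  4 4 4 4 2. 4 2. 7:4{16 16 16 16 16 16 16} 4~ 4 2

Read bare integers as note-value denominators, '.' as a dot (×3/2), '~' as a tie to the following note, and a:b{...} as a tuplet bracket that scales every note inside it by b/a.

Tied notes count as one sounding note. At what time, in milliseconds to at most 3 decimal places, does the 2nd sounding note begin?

note 2 onset = 1b = 638.298ms

1. 0.0ms @ 0 + 638.298ms (1)
2. 638.298ms @ 1 + 638.298ms (1)
3. 1276.596ms @ 2 + 638.298ms (1)
4. 1914.894ms @ 3 + 638.298ms (1)
5. 2553.191ms @ 4 + 1914.894ms (3)
6. 4468.085ms @ 7 + 638.298ms (1)
7. 5106.383ms @ 8 + 1914.894ms (3)
8. 7021.277ms @ 11 + 91.185ms (1/7)
9. 7112.462ms @ 78/7 + 91.185ms (1/7)
10. 7203.647ms @ 79/7 + 91.185ms (1/7)
11. 7294.833ms @ 80/7 + 91.185ms (1/7)
12. 7386.018ms @ 81/7 + 91.185ms (1/7)
13. 7477.204ms @ 82/7 + 91.185ms (1/7)
14. 7568.389ms @ 83/7 + 91.185ms (1/7)
15. 7659.574ms @ 12 + 1276.596ms (2)
16. 8936.17ms @ 14 + 1276.596ms (2)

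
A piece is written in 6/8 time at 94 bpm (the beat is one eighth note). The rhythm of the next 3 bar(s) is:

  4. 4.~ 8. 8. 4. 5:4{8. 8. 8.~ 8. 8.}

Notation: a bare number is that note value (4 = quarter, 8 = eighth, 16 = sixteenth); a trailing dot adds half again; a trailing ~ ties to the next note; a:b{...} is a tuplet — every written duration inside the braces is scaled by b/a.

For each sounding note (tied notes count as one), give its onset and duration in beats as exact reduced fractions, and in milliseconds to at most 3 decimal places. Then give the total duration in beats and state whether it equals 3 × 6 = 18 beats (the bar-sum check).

1) 0.0ms=0b +1914.894ms=3b
2) 1914.894ms=3b +2872.34ms=9/2b
3) 4787.234ms=15/2b +957.447ms=3/2b
4) 5744.681ms=9b +1914.894ms=3b
5) 7659.574ms=12b +765.957ms=6/5b
6) 8425.532ms=66/5b +765.957ms=6/5b
7) 9191.489ms=72/5b +1531.915ms=12/5b
8) 10723.404ms=84/5b +765.957ms=6/5b
Σ=18b of 18 (94bpm 6/8) — PASS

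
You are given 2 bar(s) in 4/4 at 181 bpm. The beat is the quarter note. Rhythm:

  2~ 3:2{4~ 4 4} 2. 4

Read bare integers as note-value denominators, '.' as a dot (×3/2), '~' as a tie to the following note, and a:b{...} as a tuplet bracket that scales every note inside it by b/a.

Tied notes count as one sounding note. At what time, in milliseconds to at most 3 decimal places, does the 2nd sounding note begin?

1. 0.0ms @ 0 + 1104.972ms (10/3)
2. 1104.972ms @ 10/3 + 220.994ms (2/3)
3. 1325.967ms @ 4 + 994.475ms (3)
4. 2320.442ms @ 7 + 331.492ms (1)

note 2 onset = 10/3b = 1104.972ms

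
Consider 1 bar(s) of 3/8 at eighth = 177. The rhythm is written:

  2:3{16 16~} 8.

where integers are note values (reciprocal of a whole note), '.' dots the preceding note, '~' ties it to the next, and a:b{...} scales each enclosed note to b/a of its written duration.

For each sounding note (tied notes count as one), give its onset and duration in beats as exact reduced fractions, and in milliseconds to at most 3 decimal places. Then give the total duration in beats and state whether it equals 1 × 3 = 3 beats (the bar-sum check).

1) 0.0ms=0b +254.237ms=3/4b
2) 254.237ms=3/4b +762.712ms=9/4b
Σ=3b of 3 (177bpm 3/8) — PASS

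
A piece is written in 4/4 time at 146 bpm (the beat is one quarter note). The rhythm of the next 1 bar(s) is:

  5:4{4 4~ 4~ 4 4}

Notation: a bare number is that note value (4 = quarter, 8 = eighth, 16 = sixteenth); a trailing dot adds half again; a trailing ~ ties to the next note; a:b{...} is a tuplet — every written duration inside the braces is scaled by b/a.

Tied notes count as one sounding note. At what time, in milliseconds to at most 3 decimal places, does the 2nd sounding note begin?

note 2 onset = 4/5b = 328.767ms

1. 0.0ms @ 0 + 328.767ms (4/5)
2. 328.767ms @ 4/5 + 986.301ms (12/5)
3. 1315.068ms @ 16/5 + 328.767ms (4/5)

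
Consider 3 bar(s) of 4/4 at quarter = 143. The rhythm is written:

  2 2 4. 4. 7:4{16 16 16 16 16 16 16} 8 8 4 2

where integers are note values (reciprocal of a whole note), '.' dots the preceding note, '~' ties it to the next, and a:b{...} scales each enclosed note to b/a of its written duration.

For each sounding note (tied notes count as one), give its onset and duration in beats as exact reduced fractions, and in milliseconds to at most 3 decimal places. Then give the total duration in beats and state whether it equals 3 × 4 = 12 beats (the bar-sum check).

1) 0.0ms=0b +839.161ms=2b
2) 839.161ms=2b +839.161ms=2b
3) 1678.322ms=4b +629.371ms=3/2b
4) 2307.692ms=11/2b +629.371ms=3/2b
5) 2937.063ms=7b +59.94ms=1/7b
6) 2997.003ms=50/7b +59.94ms=1/7b
7) 3056.943ms=51/7b +59.94ms=1/7b
8) 3116.883ms=52/7b +59.94ms=1/7b
9) 3176.823ms=53/7b +59.94ms=1/7b
10) 3236.763ms=54/7b +59.94ms=1/7b
11) 3296.703ms=55/7b +59.94ms=1/7b
12) 3356.643ms=8b +209.79ms=1/2b
13) 3566.434ms=17/2b +209.79ms=1/2b
14) 3776.224ms=9b +419.58ms=1b
15) 4195.804ms=10b +839.161ms=2b
Σ=12b of 12 (143bpm 4/4) — PASS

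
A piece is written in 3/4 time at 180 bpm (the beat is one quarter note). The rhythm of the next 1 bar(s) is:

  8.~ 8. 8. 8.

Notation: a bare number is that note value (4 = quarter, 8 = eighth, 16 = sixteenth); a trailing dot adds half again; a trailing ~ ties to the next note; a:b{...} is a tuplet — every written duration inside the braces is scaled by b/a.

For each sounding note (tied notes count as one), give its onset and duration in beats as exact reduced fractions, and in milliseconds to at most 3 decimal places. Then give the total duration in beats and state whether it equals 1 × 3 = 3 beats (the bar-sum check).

1) 0.0ms=0b +500.0ms=3/2b
2) 500.0ms=3/2b +250.0ms=3/4b
3) 750.0ms=9/4b +250.0ms=3/4b
Σ=3b of 3 (180bpm 3/4) — PASS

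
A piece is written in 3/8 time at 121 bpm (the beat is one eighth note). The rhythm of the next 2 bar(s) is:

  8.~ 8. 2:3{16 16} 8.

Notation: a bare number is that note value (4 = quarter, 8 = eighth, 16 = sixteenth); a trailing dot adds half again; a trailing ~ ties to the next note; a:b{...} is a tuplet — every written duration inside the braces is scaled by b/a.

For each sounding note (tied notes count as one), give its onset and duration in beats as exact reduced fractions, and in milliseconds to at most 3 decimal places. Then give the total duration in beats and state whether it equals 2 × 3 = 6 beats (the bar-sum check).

1) 0.0ms=0b +1487.603ms=3b
2) 1487.603ms=3b +371.901ms=3/4b
3) 1859.504ms=15/4b +371.901ms=3/4b
4) 2231.405ms=9/2b +743.802ms=3/2b
Σ=6b of 6 (121bpm 3/8) — PASS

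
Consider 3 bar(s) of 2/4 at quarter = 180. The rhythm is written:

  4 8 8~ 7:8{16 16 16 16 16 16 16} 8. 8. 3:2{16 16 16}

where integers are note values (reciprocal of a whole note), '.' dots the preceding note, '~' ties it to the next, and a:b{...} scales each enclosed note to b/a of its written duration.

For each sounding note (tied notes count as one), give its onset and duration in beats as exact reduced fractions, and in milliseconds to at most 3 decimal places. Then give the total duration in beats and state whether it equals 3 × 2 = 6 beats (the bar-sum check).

1) 0.0ms=0b +333.333ms=1b
2) 333.333ms=1b +166.667ms=1/2b
3) 500.0ms=3/2b +261.905ms=11/14b
4) 761.905ms=16/7b +95.238ms=2/7b
5) 857.143ms=18/7b +95.238ms=2/7b
6) 952.381ms=20/7b +95.238ms=2/7b
7) 1047.619ms=22/7b +95.238ms=2/7b
8) 1142.857ms=24/7b +95.238ms=2/7b
9) 1238.095ms=26/7b +95.238ms=2/7b
10) 1333.333ms=4b +250.0ms=3/4b
11) 1583.333ms=19/4b +250.0ms=3/4b
12) 1833.333ms=11/2b +55.556ms=1/6b
13) 1888.889ms=17/3b +55.556ms=1/6b
14) 1944.444ms=35/6b +55.556ms=1/6b
Σ=6b of 6 (180bpm 2/4) — PASS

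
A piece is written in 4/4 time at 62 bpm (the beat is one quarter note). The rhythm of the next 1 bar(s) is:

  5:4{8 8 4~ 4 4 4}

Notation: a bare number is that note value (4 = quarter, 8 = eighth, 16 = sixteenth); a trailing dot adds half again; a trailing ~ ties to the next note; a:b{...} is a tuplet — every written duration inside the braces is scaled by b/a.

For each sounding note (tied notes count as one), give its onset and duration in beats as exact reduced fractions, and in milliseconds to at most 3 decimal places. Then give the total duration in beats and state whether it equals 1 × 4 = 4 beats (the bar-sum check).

1) 0.0ms=0b +387.097ms=2/5b
2) 387.097ms=2/5b +387.097ms=2/5b
3) 774.194ms=4/5b +1548.387ms=8/5b
4) 2322.581ms=12/5b +774.194ms=4/5b
5) 3096.774ms=16/5b +774.194ms=4/5b
Σ=4b of 4 (62bpm 4/4) — PASS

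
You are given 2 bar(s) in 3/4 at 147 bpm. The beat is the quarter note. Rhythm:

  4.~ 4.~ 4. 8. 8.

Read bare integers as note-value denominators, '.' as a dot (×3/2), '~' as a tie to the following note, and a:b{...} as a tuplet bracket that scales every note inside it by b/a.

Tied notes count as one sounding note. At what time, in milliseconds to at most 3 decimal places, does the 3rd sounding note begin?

note 3 onset = 21/4b = 2142.857ms

1. 0.0ms @ 0 + 1836.735ms (9/2)
2. 1836.735ms @ 9/2 + 306.122ms (3/4)
3. 2142.857ms @ 21/4 + 306.122ms (3/4)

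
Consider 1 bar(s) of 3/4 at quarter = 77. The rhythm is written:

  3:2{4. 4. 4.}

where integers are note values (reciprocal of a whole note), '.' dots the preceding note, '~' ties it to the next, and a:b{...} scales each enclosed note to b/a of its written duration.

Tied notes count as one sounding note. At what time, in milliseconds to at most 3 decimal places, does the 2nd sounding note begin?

note 2 onset = 1b = 779.221ms

1. 0.0ms @ 0 + 779.221ms (1)
2. 779.221ms @ 1 + 779.221ms (1)
3. 1558.442ms @ 2 + 779.221ms (1)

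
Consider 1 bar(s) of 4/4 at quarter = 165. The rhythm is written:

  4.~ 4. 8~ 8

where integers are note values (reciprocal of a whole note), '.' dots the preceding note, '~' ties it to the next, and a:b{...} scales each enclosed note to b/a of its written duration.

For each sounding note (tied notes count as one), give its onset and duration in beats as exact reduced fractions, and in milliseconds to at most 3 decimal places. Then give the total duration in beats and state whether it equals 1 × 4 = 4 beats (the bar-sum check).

1) 0.0ms=0b +1090.909ms=3b
2) 1090.909ms=3b +363.636ms=1b
Σ=4b of 4 (165bpm 4/4) — PASS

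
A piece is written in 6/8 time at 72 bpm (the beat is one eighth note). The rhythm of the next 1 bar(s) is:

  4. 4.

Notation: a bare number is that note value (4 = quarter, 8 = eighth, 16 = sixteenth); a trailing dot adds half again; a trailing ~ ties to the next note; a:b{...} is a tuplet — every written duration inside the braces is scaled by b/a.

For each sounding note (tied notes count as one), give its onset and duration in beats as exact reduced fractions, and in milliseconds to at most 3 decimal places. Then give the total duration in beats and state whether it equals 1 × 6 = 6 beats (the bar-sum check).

1) 0.0ms=0b +2500.0ms=3b
2) 2500.0ms=3b +2500.0ms=3b
Σ=6b of 6 (72bpm 6/8) — PASS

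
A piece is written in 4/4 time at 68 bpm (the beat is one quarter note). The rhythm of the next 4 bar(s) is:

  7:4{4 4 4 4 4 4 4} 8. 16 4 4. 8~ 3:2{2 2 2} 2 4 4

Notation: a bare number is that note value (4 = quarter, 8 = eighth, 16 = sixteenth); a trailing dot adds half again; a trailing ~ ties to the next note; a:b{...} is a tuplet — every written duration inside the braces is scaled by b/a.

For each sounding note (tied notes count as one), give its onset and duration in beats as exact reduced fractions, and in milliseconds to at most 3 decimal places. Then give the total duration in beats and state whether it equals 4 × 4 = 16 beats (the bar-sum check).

1) 0.0ms=0b +504.202ms=4/7b
2) 504.202ms=4/7b +504.202ms=4/7b
3) 1008.403ms=8/7b +504.202ms=4/7b
4) 1512.605ms=12/7b +504.202ms=4/7b
5) 2016.807ms=16/7b +504.202ms=4/7b
6) 2521.008ms=20/7b +504.202ms=4/7b
7) 3025.21ms=24/7b +504.202ms=4/7b
8) 3529.412ms=4b +661.765ms=3/4b
9) 4191.176ms=19/4b +220.588ms=1/4b
10) 4411.765ms=5b +882.353ms=1b
11) 5294.118ms=6b +1323.529ms=3/2b
12) 6617.647ms=15/2b +1617.647ms=11/6b
13) 8235.294ms=28/3b +1176.471ms=4/3b
14) 9411.765ms=32/3b +1176.471ms=4/3b
15) 10588.235ms=12b +1764.706ms=2b
16) 12352.941ms=14b +882.353ms=1b
17) 13235.294ms=15b +882.353ms=1b
Σ=16b of 16 (68bpm 4/4) — PASS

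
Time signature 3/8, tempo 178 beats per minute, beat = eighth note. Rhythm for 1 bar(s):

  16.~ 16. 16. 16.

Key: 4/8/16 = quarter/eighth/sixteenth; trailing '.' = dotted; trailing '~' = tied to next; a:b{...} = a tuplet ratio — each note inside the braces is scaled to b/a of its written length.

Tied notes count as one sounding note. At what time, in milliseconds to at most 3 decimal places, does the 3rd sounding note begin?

1. 0.0ms @ 0 + 505.618ms (3/2)
2. 505.618ms @ 3/2 + 252.809ms (3/4)
3. 758.427ms @ 9/4 + 252.809ms (3/4)

note 3 onset = 9/4b = 758.427ms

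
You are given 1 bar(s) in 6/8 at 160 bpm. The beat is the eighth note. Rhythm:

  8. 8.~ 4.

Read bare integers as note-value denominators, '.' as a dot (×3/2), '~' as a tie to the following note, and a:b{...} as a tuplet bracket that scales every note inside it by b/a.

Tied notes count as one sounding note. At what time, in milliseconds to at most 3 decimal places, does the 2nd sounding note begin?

1. 0.0ms @ 0 + 562.5ms (3/2)
2. 562.5ms @ 3/2 + 1687.5ms (9/2)

note 2 onset = 3/2b = 562.5ms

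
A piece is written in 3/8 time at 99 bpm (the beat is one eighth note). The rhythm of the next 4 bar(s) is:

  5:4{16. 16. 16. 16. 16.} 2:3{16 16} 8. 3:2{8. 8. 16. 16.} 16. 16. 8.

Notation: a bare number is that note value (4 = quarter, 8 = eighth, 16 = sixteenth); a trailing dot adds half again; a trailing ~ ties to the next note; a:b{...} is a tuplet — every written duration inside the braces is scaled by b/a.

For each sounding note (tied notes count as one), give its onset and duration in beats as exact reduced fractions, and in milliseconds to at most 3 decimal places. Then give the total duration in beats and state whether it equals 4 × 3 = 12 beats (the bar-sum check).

1) 0.0ms=0b +363.636ms=3/5b
2) 363.636ms=3/5b +363.636ms=3/5b
3) 727.273ms=6/5b +363.636ms=3/5b
4) 1090.909ms=9/5b +363.636ms=3/5b
5) 1454.545ms=12/5b +363.636ms=3/5b
6) 1818.182ms=3b +454.545ms=3/4b
7) 2272.727ms=15/4b +454.545ms=3/4b
8) 2727.273ms=9/2b +909.091ms=3/2b
9) 3636.364ms=6b +606.061ms=1b
10) 4242.424ms=7b +606.061ms=1b
11) 4848.485ms=8b +303.03ms=1/2b
12) 5151.515ms=17/2b +303.03ms=1/2b
13) 5454.545ms=9b +454.545ms=3/4b
14) 5909.091ms=39/4b +454.545ms=3/4b
15) 6363.636ms=21/2b +909.091ms=3/2b
Σ=12b of 12 (99bpm 3/8) — PASS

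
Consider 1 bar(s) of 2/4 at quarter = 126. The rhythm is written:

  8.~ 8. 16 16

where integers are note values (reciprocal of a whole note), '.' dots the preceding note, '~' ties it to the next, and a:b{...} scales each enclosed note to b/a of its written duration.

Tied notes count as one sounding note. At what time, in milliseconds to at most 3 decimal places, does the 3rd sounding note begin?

note 3 onset = 7/4b = 833.333ms

1. 0.0ms @ 0 + 714.286ms (3/2)
2. 714.286ms @ 3/2 + 119.048ms (1/4)
3. 833.333ms @ 7/4 + 119.048ms (1/4)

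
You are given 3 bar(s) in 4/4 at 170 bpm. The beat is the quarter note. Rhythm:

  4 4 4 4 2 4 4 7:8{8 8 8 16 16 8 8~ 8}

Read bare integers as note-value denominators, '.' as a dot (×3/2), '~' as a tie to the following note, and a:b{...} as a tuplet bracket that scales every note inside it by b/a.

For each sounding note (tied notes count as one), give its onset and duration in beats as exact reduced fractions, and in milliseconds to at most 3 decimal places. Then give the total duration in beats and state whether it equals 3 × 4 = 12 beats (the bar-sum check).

1) 0.0ms=0b +352.941ms=1b
2) 352.941ms=1b +352.941ms=1b
3) 705.882ms=2b +352.941ms=1b
4) 1058.824ms=3b +352.941ms=1b
5) 1411.765ms=4b +705.882ms=2b
6) 2117.647ms=6b +352.941ms=1b
7) 2470.588ms=7b +352.941ms=1b
8) 2823.529ms=8b +201.681ms=4/7b
9) 3025.21ms=60/7b +201.681ms=4/7b
10) 3226.891ms=64/7b +201.681ms=4/7b
11) 3428.571ms=68/7b +100.84ms=2/7b
12) 3529.412ms=10b +100.84ms=2/7b
13) 3630.252ms=72/7b +201.681ms=4/7b
14) 3831.933ms=76/7b +403.361ms=8/7b
Σ=12b of 12 (170bpm 4/4) — PASS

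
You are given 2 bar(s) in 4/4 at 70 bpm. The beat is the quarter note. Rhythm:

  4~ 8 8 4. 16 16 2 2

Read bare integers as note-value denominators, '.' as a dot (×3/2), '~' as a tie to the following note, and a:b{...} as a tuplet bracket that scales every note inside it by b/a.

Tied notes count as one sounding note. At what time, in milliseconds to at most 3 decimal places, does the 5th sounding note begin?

note 5 onset = 15/4b = 3214.286ms

1. 0.0ms @ 0 + 1285.714ms (3/2)
2. 1285.714ms @ 3/2 + 428.571ms (1/2)
3. 1714.286ms @ 2 + 1285.714ms (3/2)
4. 3000.0ms @ 7/2 + 214.286ms (1/4)
5. 3214.286ms @ 15/4 + 214.286ms (1/4)
6. 3428.571ms @ 4 + 1714.286ms (2)
7. 5142.857ms @ 6 + 1714.286ms (2)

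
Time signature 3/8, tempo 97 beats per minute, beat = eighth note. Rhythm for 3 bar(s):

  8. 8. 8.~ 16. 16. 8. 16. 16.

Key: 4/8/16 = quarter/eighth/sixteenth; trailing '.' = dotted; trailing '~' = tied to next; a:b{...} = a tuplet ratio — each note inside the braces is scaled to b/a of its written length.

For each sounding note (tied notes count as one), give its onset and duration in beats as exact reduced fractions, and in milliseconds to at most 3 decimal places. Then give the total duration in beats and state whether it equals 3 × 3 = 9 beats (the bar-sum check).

1) 0.0ms=0b +927.835ms=3/2b
2) 927.835ms=3/2b +927.835ms=3/2b
3) 1855.67ms=3b +1391.753ms=9/4b
4) 3247.423ms=21/4b +463.918ms=3/4b
5) 3711.34ms=6b +927.835ms=3/2b
6) 4639.175ms=15/2b +463.918ms=3/4b
7) 5103.093ms=33/4b +463.918ms=3/4b
Σ=9b of 9 (97bpm 3/8) — PASS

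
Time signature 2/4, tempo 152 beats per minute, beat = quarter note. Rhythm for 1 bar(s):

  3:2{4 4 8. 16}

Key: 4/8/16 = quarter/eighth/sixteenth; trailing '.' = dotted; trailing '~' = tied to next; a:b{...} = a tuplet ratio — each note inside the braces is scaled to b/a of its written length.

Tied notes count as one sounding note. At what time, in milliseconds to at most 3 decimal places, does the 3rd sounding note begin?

1. 0.0ms @ 0 + 263.158ms (2/3)
2. 263.158ms @ 2/3 + 263.158ms (2/3)
3. 526.316ms @ 4/3 + 197.368ms (1/2)
4. 723.684ms @ 11/6 + 65.789ms (1/6)

note 3 onset = 4/3b = 526.316ms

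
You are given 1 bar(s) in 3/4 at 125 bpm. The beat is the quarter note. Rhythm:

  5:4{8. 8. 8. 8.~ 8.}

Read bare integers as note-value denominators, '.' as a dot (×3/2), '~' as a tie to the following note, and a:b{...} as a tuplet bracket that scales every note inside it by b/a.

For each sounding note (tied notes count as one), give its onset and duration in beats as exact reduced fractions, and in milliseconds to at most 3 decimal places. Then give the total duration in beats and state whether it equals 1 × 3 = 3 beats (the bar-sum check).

1) 0.0ms=0b +288.0ms=3/5b
2) 288.0ms=3/5b +288.0ms=3/5b
3) 576.0ms=6/5b +288.0ms=3/5b
4) 864.0ms=9/5b +576.0ms=6/5b
Σ=3b of 3 (125bpm 3/4) — PASS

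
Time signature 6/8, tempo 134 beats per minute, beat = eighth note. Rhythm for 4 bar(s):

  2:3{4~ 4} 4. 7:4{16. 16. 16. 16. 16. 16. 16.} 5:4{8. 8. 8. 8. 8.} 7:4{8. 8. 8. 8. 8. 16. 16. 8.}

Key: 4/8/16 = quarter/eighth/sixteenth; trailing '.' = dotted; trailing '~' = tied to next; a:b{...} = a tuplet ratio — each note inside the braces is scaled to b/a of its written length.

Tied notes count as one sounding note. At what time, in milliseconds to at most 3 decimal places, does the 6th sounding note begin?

note 6 onset = 72/7b = 4605.544ms

1. 0.0ms @ 0 + 2686.567ms (6)
2. 2686.567ms @ 6 + 1343.284ms (3)
3. 4029.851ms @ 9 + 191.898ms (3/7)
4. 4221.748ms @ 66/7 + 191.898ms (3/7)
5. 4413.646ms @ 69/7 + 191.898ms (3/7)
6. 4605.544ms @ 72/7 + 191.898ms (3/7)
7. 4797.441ms @ 75/7 + 191.898ms (3/7)
8. 4989.339ms @ 78/7 + 191.898ms (3/7)
9. 5181.237ms @ 81/7 + 191.898ms (3/7)
10. 5373.134ms @ 12 + 537.313ms (6/5)
11. 5910.448ms @ 66/5 + 537.313ms (6/5)
12. 6447.761ms @ 72/5 + 537.313ms (6/5)
13. 6985.075ms @ 78/5 + 537.313ms (6/5)
14. 7522.388ms @ 84/5 + 537.313ms (6/5)
15. 8059.701ms @ 18 + 383.795ms (6/7)
16. 8443.497ms @ 132/7 + 383.795ms (6/7)
17. 8827.292ms @ 138/7 + 383.795ms (6/7)
18. 9211.087ms @ 144/7 + 383.795ms (6/7)
19. 9594.883ms @ 150/7 + 383.795ms (6/7)
20. 9978.678ms @ 156/7 + 191.898ms (3/7)
21. 10170.576ms @ 159/7 + 191.898ms (3/7)
22. 10362.473ms @ 162/7 + 383.795ms (6/7)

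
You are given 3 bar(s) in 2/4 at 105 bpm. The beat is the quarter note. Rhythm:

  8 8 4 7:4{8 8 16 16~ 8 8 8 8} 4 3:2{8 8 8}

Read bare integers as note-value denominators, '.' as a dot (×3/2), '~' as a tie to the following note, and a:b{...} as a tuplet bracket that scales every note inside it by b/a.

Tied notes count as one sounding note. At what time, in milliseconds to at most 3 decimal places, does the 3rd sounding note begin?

note 3 onset = 1b = 571.429ms

1. 0.0ms @ 0 + 285.714ms (1/2)
2. 285.714ms @ 1/2 + 285.714ms (1/2)
3. 571.429ms @ 1 + 571.429ms (1)
4. 1142.857ms @ 2 + 163.265ms (2/7)
5. 1306.122ms @ 16/7 + 163.265ms (2/7)
6. 1469.388ms @ 18/7 + 81.633ms (1/7)
7. 1551.02ms @ 19/7 + 244.898ms (3/7)
8. 1795.918ms @ 22/7 + 163.265ms (2/7)
9. 1959.184ms @ 24/7 + 163.265ms (2/7)
10. 2122.449ms @ 26/7 + 163.265ms (2/7)
11. 2285.714ms @ 4 + 571.429ms (1)
12. 2857.143ms @ 5 + 190.476ms (1/3)
13. 3047.619ms @ 16/3 + 190.476ms (1/3)
14. 3238.095ms @ 17/3 + 190.476ms (1/3)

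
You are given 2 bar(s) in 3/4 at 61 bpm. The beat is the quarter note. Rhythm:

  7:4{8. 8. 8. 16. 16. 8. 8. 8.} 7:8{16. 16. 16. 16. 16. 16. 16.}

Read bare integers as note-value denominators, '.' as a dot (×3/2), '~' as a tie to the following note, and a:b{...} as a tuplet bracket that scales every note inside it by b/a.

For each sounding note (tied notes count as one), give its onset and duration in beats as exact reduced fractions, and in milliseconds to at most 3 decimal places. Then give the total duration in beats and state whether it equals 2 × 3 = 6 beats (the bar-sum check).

1) 0.0ms=0b +421.546ms=3/7b
2) 421.546ms=3/7b +421.546ms=3/7b
3) 843.091ms=6/7b +421.546ms=3/7b
4) 1264.637ms=9/7b +210.773ms=3/14b
5) 1475.41ms=3/2b +210.773ms=3/14b
6) 1686.183ms=12/7b +421.546ms=3/7b
7) 2107.728ms=15/7b +421.546ms=3/7b
8) 2529.274ms=18/7b +421.546ms=3/7b
9) 2950.82ms=3b +421.546ms=3/7b
10) 3372.365ms=24/7b +421.546ms=3/7b
11) 3793.911ms=27/7b +421.546ms=3/7b
12) 4215.457ms=30/7b +421.546ms=3/7b
13) 4637.002ms=33/7b +421.546ms=3/7b
14) 5058.548ms=36/7b +421.546ms=3/7b
15) 5480.094ms=39/7b +421.546ms=3/7b
Σ=6b of 6 (61bpm 3/4) — PASS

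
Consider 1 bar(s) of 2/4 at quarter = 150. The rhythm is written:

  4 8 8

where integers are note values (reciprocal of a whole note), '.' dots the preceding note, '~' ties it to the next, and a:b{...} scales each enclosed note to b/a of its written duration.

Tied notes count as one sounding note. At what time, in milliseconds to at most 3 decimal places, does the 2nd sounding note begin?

1. 0.0ms @ 0 + 400.0ms (1)
2. 400.0ms @ 1 + 200.0ms (1/2)
3. 600.0ms @ 3/2 + 200.0ms (1/2)

note 2 onset = 1b = 400.0ms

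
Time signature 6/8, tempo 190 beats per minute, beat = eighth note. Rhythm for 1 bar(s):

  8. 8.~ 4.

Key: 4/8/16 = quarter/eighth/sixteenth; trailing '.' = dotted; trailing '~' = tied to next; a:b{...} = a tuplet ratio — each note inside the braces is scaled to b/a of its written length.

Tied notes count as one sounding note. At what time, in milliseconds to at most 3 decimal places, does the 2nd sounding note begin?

1. 0.0ms @ 0 + 473.684ms (3/2)
2. 473.684ms @ 3/2 + 1421.053ms (9/2)

note 2 onset = 3/2b = 473.684ms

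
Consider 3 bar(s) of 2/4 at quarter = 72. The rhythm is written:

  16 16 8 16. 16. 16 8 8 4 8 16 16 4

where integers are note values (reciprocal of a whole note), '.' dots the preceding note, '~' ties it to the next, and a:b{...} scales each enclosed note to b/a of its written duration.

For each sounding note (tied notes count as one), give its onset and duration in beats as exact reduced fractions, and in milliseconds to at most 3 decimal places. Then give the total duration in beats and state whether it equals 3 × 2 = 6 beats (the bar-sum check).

1) 0.0ms=0b +208.333ms=1/4b
2) 208.333ms=1/4b +208.333ms=1/4b
3) 416.667ms=1/2b +416.667ms=1/2b
4) 833.333ms=1b +312.5ms=3/8b
5) 1145.833ms=11/8b +312.5ms=3/8b
6) 1458.333ms=7/4b +208.333ms=1/4b
7) 1666.667ms=2b +416.667ms=1/2b
8) 2083.333ms=5/2b +416.667ms=1/2b
9) 2500.0ms=3b +833.333ms=1b
10) 3333.333ms=4b +416.667ms=1/2b
11) 3750.0ms=9/2b +208.333ms=1/4b
12) 3958.333ms=19/4b +208.333ms=1/4b
13) 4166.667ms=5b +833.333ms=1b
Σ=6b of 6 (72bpm 2/4) — PASS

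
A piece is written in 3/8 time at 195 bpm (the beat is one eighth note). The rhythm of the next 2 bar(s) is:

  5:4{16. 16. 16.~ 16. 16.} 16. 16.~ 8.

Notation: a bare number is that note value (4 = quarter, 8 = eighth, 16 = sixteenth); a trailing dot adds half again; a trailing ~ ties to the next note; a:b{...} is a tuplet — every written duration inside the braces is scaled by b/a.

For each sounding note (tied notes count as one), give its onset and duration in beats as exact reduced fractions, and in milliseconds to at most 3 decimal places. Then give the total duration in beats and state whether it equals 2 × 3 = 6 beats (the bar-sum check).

1) 0.0ms=0b +184.615ms=3/5b
2) 184.615ms=3/5b +184.615ms=3/5b
3) 369.231ms=6/5b +369.231ms=6/5b
4) 738.462ms=12/5b +184.615ms=3/5b
5) 923.077ms=3b +230.769ms=3/4b
6) 1153.846ms=15/4b +692.308ms=9/4b
Σ=6b of 6 (195bpm 3/8) — PASS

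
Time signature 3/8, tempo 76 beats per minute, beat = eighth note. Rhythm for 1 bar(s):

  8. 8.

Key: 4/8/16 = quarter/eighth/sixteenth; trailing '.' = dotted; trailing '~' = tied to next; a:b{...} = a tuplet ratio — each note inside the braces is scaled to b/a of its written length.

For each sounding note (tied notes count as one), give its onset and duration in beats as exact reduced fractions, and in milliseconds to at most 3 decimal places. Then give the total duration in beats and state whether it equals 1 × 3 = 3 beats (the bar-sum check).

1) 0.0ms=0b +1184.211ms=3/2b
2) 1184.211ms=3/2b +1184.211ms=3/2b
Σ=3b of 3 (76bpm 3/8) — PASS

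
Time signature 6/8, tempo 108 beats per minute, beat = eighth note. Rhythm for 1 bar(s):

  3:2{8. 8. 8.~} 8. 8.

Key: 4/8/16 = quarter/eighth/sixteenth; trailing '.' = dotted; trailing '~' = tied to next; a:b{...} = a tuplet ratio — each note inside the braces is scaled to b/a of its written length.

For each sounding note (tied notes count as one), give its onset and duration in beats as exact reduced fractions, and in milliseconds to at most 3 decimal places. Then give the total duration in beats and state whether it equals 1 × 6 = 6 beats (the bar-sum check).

1) 0.0ms=0b +555.556ms=1b
2) 555.556ms=1b +555.556ms=1b
3) 1111.111ms=2b +1388.889ms=5/2b
4) 2500.0ms=9/2b +833.333ms=3/2b
Σ=6b of 6 (108bpm 6/8) — PASS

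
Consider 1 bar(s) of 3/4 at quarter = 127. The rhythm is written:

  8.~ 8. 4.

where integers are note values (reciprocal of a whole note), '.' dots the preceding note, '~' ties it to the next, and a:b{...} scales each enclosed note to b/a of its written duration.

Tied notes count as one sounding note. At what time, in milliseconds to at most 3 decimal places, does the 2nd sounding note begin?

note 2 onset = 3/2b = 708.661ms

1. 0.0ms @ 0 + 708.661ms (3/2)
2. 708.661ms @ 3/2 + 708.661ms (3/2)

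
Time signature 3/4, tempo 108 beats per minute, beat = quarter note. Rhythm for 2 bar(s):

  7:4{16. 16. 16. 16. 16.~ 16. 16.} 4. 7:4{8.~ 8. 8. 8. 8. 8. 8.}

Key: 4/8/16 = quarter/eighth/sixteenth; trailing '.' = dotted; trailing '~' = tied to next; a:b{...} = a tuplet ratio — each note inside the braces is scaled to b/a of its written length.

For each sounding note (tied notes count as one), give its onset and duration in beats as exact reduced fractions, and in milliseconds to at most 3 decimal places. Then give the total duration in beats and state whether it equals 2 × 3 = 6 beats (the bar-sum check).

1) 0.0ms=0b +119.048ms=3/14b
2) 119.048ms=3/14b +119.048ms=3/14b
3) 238.095ms=3/7b +119.048ms=3/14b
4) 357.143ms=9/14b +119.048ms=3/14b
5) 476.19ms=6/7b +238.095ms=3/7b
6) 714.286ms=9/7b +119.048ms=3/14b
7) 833.333ms=3/2b +833.333ms=3/2b
8) 1666.667ms=3b +476.19ms=6/7b
9) 2142.857ms=27/7b +238.095ms=3/7b
10) 2380.952ms=30/7b +238.095ms=3/7b
11) 2619.048ms=33/7b +238.095ms=3/7b
12) 2857.143ms=36/7b +238.095ms=3/7b
13) 3095.238ms=39/7b +238.095ms=3/7b
Σ=6b of 6 (108bpm 3/4) — PASS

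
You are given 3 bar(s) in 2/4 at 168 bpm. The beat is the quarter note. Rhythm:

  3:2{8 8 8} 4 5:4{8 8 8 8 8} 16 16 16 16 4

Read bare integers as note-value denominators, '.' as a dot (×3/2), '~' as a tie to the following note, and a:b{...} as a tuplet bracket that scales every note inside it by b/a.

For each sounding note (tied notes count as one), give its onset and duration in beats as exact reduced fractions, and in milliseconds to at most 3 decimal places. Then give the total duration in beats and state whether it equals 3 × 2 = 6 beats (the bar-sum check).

1) 0.0ms=0b +119.048ms=1/3b
2) 119.048ms=1/3b +119.048ms=1/3b
3) 238.095ms=2/3b +119.048ms=1/3b
4) 357.143ms=1b +357.143ms=1b
5) 714.286ms=2b +142.857ms=2/5b
6) 857.143ms=12/5b +142.857ms=2/5b
7) 1000.0ms=14/5b +142.857ms=2/5b
8) 1142.857ms=16/5b +142.857ms=2/5b
9) 1285.714ms=18/5b +142.857ms=2/5b
10) 1428.571ms=4b +89.286ms=1/4b
11) 1517.857ms=17/4b +89.286ms=1/4b
12) 1607.143ms=9/2b +89.286ms=1/4b
13) 1696.429ms=19/4b +89.286ms=1/4b
14) 1785.714ms=5b +357.143ms=1b
Σ=6b of 6 (168bpm 2/4) — PASS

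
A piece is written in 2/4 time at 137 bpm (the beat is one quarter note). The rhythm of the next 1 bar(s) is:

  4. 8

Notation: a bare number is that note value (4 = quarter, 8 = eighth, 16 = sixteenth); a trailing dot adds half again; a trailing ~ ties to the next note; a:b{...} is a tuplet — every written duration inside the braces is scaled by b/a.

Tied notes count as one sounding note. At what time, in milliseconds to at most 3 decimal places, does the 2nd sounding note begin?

note 2 onset = 3/2b = 656.934ms

1. 0.0ms @ 0 + 656.934ms (3/2)
2. 656.934ms @ 3/2 + 218.978ms (1/2)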